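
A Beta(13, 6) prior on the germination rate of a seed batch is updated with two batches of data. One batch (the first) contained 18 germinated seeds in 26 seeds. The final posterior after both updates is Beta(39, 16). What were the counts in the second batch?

Sequential conjugate updates are equivalent to a single update on the pooled data, so total successes = posterior α − prior α and total failures = posterior β − prior β.
Total across both batches: 39−13=26 germinated seeds, 16−6=10 non-germinating seeds.
Subtract the first batch: 26−18=8 germinated seeds and 10−8=2 non-germinating seeds.

8 germinated seeds and 2 non-germinating seeds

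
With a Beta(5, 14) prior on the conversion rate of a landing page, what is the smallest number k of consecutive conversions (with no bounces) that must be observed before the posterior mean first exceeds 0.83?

k = 64

After k conversions and 0 bounces the posterior is Beta(5+k, 14), with mean (5+k)/(5+14+k).
Set (5+k)/(19+k) > 0.83 and solve: k > (0.83·19 − 5)/(1 − 0.83) = 63.353.
The smallest integer exceeding 63.353 is 64.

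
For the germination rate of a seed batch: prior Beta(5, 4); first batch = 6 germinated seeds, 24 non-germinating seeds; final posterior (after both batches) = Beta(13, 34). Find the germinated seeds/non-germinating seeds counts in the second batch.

Sequential conjugate updates are equivalent to a single update on the pooled data, so total successes = posterior α − prior α and total failures = posterior β − prior β.
Total across both batches: 13−5=8 germinated seeds, 34−4=30 non-germinating seeds.
Subtract the first batch: 8−6=2 germinated seeds and 30−24=6 non-germinating seeds.

2 germinated seeds and 6 non-germinating seeds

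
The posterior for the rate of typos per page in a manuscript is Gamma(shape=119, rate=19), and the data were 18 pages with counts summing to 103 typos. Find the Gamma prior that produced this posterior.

A Gamma(α, β) prior (rate parametrization) on a Poisson rate with n observations summing to S gives posterior Gamma(α+S, β+n).
So α = 119 − 103 = 16 and β = 19 − 18 = 1.

Gamma(shape=16, rate=1)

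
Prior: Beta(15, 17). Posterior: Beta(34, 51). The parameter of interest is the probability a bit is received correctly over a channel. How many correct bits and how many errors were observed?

A Beta(α, β) prior with s successes and f failures in binomial data gives a Beta(α+s, β+f) posterior.
So s = 34 − 15 = 19 and f = 51 − 17 = 34.

19 correct bits and 34 errors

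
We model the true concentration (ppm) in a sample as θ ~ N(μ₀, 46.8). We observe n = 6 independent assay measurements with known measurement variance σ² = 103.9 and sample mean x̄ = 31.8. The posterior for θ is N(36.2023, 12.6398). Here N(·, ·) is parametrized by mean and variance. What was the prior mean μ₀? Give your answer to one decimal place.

With known observation variance, the Normal–Normal posterior has precision τ_n = τ₀ + n/σ² and mean μ_n = (τ₀μ₀ + (n/σ²)x̄)/τ_n.
Here τ₀ = 1/46.8 = 0.021368 and τ_data = 6/103.9 = 0.057748, so τ_n = 0.079116.
Rearranging for μ₀: μ₀ = (μ_n·τ_n − τ_data·x̄)/τ₀ = (36.2023·0.079116 − 0.057748·31.8) / 0.021368 = 1.027795/0.021368 ≈ 48.1.

μ₀ = 48.1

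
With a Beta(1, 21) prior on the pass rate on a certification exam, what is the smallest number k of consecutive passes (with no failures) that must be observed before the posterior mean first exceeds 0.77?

After k passes and 0 failures the posterior is Beta(1+k, 21), with mean (1+k)/(1+21+k).
Set (1+k)/(22+k) > 0.77 and solve: k > (0.77·22 − 1)/(1 − 0.77) = 69.304.
The smallest integer exceeding 69.304 is 70, and checking k=70: (71)/(92) = 0.7717 > 0.77.

k = 70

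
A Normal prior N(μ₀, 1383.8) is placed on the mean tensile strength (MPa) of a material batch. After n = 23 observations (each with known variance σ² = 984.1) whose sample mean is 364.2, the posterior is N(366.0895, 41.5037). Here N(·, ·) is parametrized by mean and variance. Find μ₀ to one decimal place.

The posterior mean is a precision-weighted average: μ_n = (τ₀μ₀ + τ_data·x̄)/(τ₀+τ_data), with τ₀=1/σ₀² and τ_data=n/σ².
Here τ₀ = 1/1383.8 = 0.000723 and τ_data = 23/984.1 = 0.023372, so τ_n = 0.024095.
Rearranging for μ₀: μ₀ = (μ_n·τ_n − τ_data·x̄)/τ₀ = (366.0895·0.024095 − 0.023372·364.2) / 0.000723 = 0.308844/0.000723 ≈ 427.2.

μ₀ = 427.2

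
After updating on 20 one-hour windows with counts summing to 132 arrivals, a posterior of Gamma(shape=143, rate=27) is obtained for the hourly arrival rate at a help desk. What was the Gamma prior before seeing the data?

Gamma(shape=11, rate=7)

Gamma–Poisson conjugacy: posterior shape = α + Σxᵢ, posterior rate = β + n.
So α = 143 − 132 = 11 and β = 27 − 20 = 7.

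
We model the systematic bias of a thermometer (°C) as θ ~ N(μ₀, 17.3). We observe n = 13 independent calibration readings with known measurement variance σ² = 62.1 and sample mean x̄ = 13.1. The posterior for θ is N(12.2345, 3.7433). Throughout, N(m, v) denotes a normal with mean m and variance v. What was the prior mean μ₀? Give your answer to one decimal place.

μ₀ = 9.1

With known observation variance, the Normal–Normal posterior has precision τ_n = τ₀ + n/σ² and mean μ_n = (τ₀μ₀ + (n/σ²)x̄)/τ_n.
Here τ₀ = 1/17.3 = 0.057803 and τ_data = 13/62.1 = 0.209340, so τ_n = 0.267143.
Rearranging for μ₀: μ₀ = (μ_n·τ_n − τ_data·x̄)/τ₀ = (12.2345·0.267143 − 0.209340·13.1) / 0.057803 = 0.526007/0.057803 ≈ 9.1.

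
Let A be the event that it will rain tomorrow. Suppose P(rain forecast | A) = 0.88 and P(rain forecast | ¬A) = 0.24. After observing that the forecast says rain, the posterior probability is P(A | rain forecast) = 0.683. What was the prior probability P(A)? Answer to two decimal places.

P(A) = 0.37

Bayes' rule in odds form gives O(A|E) = O(A)·[P(E|A)/P(E|¬A)], hence O(A) = O(A|E)/LR.
Posterior odds = 0.683/(1−0.683) = 2.1546. LR = 0.88/0.24 = 3.6667.
Prior odds = 2.1546/3.6667 = 0.5876, so P(A) = 0.5876/(1+0.5876) ≈ 0.37.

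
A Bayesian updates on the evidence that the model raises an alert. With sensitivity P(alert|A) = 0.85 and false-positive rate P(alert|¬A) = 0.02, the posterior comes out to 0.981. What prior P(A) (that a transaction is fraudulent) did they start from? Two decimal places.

P(A) = 0.55

Bayes' rule in odds form gives O(A|E) = O(A)·[P(E|A)/P(E|¬A)], hence O(A) = O(A|E)/LR.
Posterior odds = 0.981/(1−0.981) = 51.6316. LR = 0.85/0.02 = 42.5000.
Prior odds = 51.6316/42.5000 = 1.2149, so P(A) = 1.2149/(1+1.2149) ≈ 0.55.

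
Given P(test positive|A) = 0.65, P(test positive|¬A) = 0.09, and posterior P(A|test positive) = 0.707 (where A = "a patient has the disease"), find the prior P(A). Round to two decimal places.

P(A) = 0.25

Bayes' rule in odds form gives O(A|E) = O(A)·[P(E|A)/P(E|¬A)], hence O(A) = O(A|E)/LR.
Posterior odds = 0.707/(1−0.707) = 2.4130. LR = 0.65/0.09 = 7.2222.
Prior odds = 2.4130/7.2222 = 0.3341, so P(A) = 0.3341/(1+0.3341) ≈ 0.25.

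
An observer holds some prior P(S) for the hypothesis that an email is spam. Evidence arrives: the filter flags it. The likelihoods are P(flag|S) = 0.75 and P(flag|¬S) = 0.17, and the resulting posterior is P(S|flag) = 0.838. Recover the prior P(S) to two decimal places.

In odds form, posterior odds = prior odds × likelihood ratio, so prior odds = posterior odds ÷ LR.
Posterior odds = 0.838/(1−0.838) = 5.1728. LR = 0.75/0.17 = 4.4118.
Prior odds = 5.1728/4.4118 = 1.1725, so P(S) = 1.1725/(1+1.1725) ≈ 0.54.

P(S) = 0.54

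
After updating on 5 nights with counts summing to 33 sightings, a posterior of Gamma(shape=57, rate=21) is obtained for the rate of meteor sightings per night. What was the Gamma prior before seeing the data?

A Gamma(α, β) prior (rate parametrization) on a Poisson rate with n observations summing to S gives posterior Gamma(α+S, β+n).
So α = 57 − 33 = 24 and β = 21 − 5 = 16.

Gamma(shape=24, rate=16)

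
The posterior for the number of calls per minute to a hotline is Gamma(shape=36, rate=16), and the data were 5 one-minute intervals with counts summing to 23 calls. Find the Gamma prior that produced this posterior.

Gamma(shape=13, rate=11)

Gamma–Poisson conjugacy: posterior shape = α + Σxᵢ, posterior rate = β + n.
So α = 36 − 23 = 13 and β = 16 − 5 = 11.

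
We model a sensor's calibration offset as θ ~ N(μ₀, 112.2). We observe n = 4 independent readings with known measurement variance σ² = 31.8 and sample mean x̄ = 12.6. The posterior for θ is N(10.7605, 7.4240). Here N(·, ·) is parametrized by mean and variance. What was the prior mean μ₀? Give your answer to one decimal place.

μ₀ = -15.2

The posterior mean is a precision-weighted average: μ_n = (τ₀μ₀ + τ_data·x̄)/(τ₀+τ_data), with τ₀=1/σ₀² and τ_data=n/σ².
Here τ₀ = 1/112.2 = 0.008913 and τ_data = 4/31.8 = 0.125786, so τ_n = 0.134699.
Rearranging for μ₀: μ₀ = (μ_n·τ_n − τ_data·x̄)/τ₀ = (10.7605·0.134699 − 0.125786·12.6) / 0.008913 = -0.135475/0.008913 ≈ -15.2.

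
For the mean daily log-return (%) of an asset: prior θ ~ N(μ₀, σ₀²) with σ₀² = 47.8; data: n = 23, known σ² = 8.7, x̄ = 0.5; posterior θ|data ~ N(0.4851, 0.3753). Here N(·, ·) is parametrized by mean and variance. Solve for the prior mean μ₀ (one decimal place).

With known observation variance, the Normal–Normal posterior has precision τ_n = τ₀ + n/σ² and mean μ_n = (τ₀μ₀ + (n/σ²)x̄)/τ_n.
Here τ₀ = 1/47.8 = 0.020921 and τ_data = 23/8.7 = 2.643678, so τ_n = 2.664599.
Rearranging for μ₀: μ₀ = (μ_n·τ_n − τ_data·x̄)/τ₀ = (0.4851·2.664599 − 2.643678·0.5) / 0.020921 = -0.029242/0.020921 ≈ -1.4.

μ₀ = -1.4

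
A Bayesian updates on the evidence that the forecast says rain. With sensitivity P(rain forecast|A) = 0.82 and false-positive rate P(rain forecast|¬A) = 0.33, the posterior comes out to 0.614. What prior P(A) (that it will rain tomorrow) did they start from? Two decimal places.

Bayes' rule in odds form gives O(A|E) = O(A)·[P(E|A)/P(E|¬A)], hence O(A) = O(A|E)/LR.
Posterior odds = 0.614/(1−0.614) = 1.5907. LR = 0.82/0.33 = 2.4848.
Prior odds = 1.5907/2.4848 = 0.6402, so P(A) = 0.6402/(1+0.6402) ≈ 0.39.

P(A) = 0.39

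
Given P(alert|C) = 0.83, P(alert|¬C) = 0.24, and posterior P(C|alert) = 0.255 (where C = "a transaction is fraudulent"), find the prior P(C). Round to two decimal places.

In odds form, posterior odds = prior odds × likelihood ratio, so prior odds = posterior odds ÷ LR.
Posterior odds = 0.255/(1−0.255) = 0.3423. LR = 0.83/0.24 = 3.4583.
Prior odds = 0.3423/3.4583 = 0.0990, so P(C) = 0.0990/(1+0.0990) ≈ 0.09.

P(C) = 0.09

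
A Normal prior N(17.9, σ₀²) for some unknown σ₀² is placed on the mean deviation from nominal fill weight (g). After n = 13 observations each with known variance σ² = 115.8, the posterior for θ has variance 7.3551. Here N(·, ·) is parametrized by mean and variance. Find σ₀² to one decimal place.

Posterior precision equals prior precision plus data precision: 1/σ_n² = 1/σ₀² + n/σ².
So 1/σ₀² = 1/7.3551 − 13/115.8 = 0.135960 − 0.112263 = 0.023697.
Hence σ₀² = 1/0.023697 ≈ 42.2.

σ₀² = 42.2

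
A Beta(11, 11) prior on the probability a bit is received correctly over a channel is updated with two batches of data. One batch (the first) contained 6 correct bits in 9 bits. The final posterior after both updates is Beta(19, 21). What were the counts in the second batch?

2 correct bits and 7 errors

Sequential conjugate updates are equivalent to a single update on the pooled data, so total successes = posterior α − prior α and total failures = posterior β − prior β.
Total across both batches: 19−11=8 correct bits, 21−11=10 errors.
Subtract the first batch: 8−6=2 correct bits and 10−3=7 errors.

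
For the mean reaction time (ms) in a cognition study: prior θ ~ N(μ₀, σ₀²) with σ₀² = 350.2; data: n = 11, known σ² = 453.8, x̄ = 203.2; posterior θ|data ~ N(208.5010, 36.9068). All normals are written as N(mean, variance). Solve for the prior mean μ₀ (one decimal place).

With known observation variance, the Normal–Normal posterior has precision τ_n = τ₀ + n/σ² and mean μ_n = (τ₀μ₀ + (n/σ²)x̄)/τ_n.
Here τ₀ = 1/350.2 = 0.002856 and τ_data = 11/453.8 = 0.024240, so τ_n = 0.027096.
Rearranging for μ₀: μ₀ = (μ_n·τ_n − τ_data·x̄)/τ₀ = (208.5010·0.027096 − 0.024240·203.2) / 0.002856 = 0.723975/0.002856 ≈ 253.5.

μ₀ = 253.5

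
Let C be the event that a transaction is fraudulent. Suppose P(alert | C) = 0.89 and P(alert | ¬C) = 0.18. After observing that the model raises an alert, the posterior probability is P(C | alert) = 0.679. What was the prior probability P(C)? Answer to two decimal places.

In odds form, posterior odds = prior odds × likelihood ratio, so prior odds = posterior odds ÷ LR.
Posterior odds = 0.679/(1−0.679) = 2.1153. LR = 0.89/0.18 = 4.9444.
Prior odds = 2.1153/4.9444 = 0.4278, so P(C) = 0.4278/(1+0.4278) ≈ 0.30.

P(C) = 0.30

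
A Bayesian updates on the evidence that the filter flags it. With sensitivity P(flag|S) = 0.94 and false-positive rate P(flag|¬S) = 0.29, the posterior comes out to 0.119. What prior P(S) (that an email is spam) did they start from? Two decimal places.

P(S) = 0.04

Bayes' rule in odds form gives O(S|E) = O(S)·[P(E|S)/P(E|¬S)], hence O(S) = O(S|E)/LR.
Posterior odds = 0.119/(1−0.119) = 0.1351. LR = 0.94/0.29 = 3.2414.
Prior odds = 0.1351/3.2414 = 0.0417, so P(S) = 0.0417/(1+0.0417) ≈ 0.04.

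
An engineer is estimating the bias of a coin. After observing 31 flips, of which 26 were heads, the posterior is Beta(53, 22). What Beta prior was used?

Beta(27, 17)

Beta is conjugate to the binomial likelihood: posterior = Beta(α+s, β+f).
Subtract the data counts: 53−26=27, 22−5=17.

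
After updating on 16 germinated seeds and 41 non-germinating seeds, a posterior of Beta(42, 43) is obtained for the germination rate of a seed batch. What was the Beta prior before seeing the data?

Beta(26, 2)

A Beta(α, β) prior with s successes and f failures in binomial data gives a Beta(α+s, β+f) posterior.
So α = 42 − 16 = 26 and β = 43 − 41 = 2.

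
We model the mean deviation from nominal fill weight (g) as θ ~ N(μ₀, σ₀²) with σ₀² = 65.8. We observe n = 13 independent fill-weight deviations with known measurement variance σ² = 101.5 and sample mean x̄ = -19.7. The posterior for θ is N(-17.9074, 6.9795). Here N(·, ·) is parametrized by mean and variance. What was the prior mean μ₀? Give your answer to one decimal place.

The posterior mean is a precision-weighted average: μ_n = (τ₀μ₀ + τ_data·x̄)/(τ₀+τ_data), with τ₀=1/σ₀² and τ_data=n/σ².
Here τ₀ = 1/65.8 = 0.015198 and τ_data = 13/101.5 = 0.128079, so τ_n = 0.143277.
Rearranging for μ₀: μ₀ = (μ_n·τ_n − τ_data·x̄)/τ₀ = (-17.9074·0.143277 − 0.128079·-19.7) / 0.015198 = -0.042562/0.015198 ≈ -2.8.

μ₀ = -2.8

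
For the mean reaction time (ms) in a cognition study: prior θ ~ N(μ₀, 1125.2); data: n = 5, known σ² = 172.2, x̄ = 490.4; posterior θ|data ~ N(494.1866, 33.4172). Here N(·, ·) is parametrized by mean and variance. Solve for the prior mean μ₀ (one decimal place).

With known observation variance, the Normal–Normal posterior has precision τ_n = τ₀ + n/σ² and mean μ_n = (τ₀μ₀ + (n/σ²)x̄)/τ_n.
Here τ₀ = 1/1125.2 = 0.000889 and τ_data = 5/172.2 = 0.029036, so τ_n = 0.029925.
Rearranging for μ₀: μ₀ = (μ_n·τ_n − τ_data·x̄)/τ₀ = (494.1866·0.029925 − 0.029036·490.4) / 0.000889 = 0.549280/0.000889 ≈ 617.9.

μ₀ = 617.9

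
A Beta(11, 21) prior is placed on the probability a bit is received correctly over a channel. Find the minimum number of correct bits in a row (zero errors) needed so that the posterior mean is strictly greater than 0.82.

k = 85

After k correct bits and 0 errors the posterior is Beta(11+k, 21), with mean (11+k)/(11+21+k).
Set (11+k)/(32+k) > 0.82 and solve: k > (0.82·32 − 11)/(1 − 0.82) = 84.667.
The smallest integer exceeding 84.667 is 85.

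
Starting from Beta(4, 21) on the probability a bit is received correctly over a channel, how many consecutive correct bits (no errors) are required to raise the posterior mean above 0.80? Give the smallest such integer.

After k correct bits and 0 errors the posterior is Beta(4+k, 21), with mean (4+k)/(4+21+k).
Set (4+k)/(25+k) > 0.80 and solve: k > (0.80·25 − 4)/(1 − 0.80) = 80.000.
The smallest integer exceeding 80.000 is 81, and checking k=81: (85)/(106) = 0.8019 > 0.80.

k = 81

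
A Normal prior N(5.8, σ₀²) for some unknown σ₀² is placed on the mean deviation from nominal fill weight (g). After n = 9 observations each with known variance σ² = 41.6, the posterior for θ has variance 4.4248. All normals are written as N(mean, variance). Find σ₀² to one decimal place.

Posterior precision equals prior precision plus data precision: 1/σ_n² = 1/σ₀² + n/σ².
So 1/σ₀² = 1/4.4248 − 9/41.6 = 0.225999 − 0.216346 = 0.009653.
Hence σ₀² = 1/0.009653 ≈ 103.6.

σ₀² = 103.6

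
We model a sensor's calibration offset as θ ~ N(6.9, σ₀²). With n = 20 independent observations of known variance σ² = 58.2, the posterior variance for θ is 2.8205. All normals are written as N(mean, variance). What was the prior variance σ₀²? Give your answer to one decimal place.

σ₀² = 91.7

For the Normal–Normal model with known σ², precisions add: τ_n = τ₀ + n/σ².
So 1/σ₀² = 1/2.8205 − 20/58.2 = 0.354547 − 0.343643 = 0.010904.
Hence σ₀² = 1/0.010904 ≈ 91.7.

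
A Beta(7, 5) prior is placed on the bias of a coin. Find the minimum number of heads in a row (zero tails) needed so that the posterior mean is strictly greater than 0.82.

After k heads and 0 tails the posterior is Beta(7+k, 5), with mean (7+k)/(7+5+k).
Set (7+k)/(12+k) > 0.82 and solve: k > (0.82·12 − 7)/(1 − 0.82) = 15.778.
The smallest integer exceeding 15.778 is 16.

k = 16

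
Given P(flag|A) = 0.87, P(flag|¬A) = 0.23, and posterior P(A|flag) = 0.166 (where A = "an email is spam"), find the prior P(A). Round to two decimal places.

Bayes' rule in odds form gives O(A|E) = O(A)·[P(E|A)/P(E|¬A)], hence O(A) = O(A|E)/LR.
Posterior odds = 0.166/(1−0.166) = 0.1990. LR = 0.87/0.23 = 3.7826.
Prior odds = 0.1990/3.7826 = 0.0526, so P(A) = 0.0526/(1+0.0526) ≈ 0.05.

P(A) = 0.05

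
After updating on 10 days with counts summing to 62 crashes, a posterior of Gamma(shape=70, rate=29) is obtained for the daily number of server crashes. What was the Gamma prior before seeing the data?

Gamma(shape=8, rate=19)

A Gamma(α, β) prior (rate parametrization) on a Poisson rate with n observations summing to S gives posterior Gamma(α+S, β+n).
So α = 70 − 62 = 8 and β = 29 − 10 = 19.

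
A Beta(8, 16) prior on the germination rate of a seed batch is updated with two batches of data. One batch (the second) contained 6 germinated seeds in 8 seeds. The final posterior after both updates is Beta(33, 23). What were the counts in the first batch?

Because Beta–binomial updating is additive in the counts, the combined data contributed (α_post−α_prior, β_post−β_prior) successes and failures.
Total across both batches: 33−8=25 germinated seeds, 23−16=7 non-germinating seeds.
Subtract the second batch: 25−6=19 germinated seeds and 7−2=5 non-germinating seeds.

19 germinated seeds and 5 non-germinating seeds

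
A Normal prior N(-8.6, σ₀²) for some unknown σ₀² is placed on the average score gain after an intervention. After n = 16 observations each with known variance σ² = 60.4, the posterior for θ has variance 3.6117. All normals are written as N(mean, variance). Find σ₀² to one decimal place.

σ₀² = 83.5

Posterior precision equals prior precision plus data precision: 1/σ_n² = 1/σ₀² + n/σ².
So 1/σ₀² = 1/3.6117 − 16/60.4 = 0.276878 − 0.264901 = 0.011977.
Hence σ₀² = 1/0.011977 ≈ 83.5.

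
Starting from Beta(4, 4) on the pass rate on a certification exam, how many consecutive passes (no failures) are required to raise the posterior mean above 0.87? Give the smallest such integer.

k = 23

After k passes and 0 failures the posterior is Beta(4+k, 4), with mean (4+k)/(4+4+k).
Set (4+k)/(8+k) > 0.87 and solve: k > (0.87·8 − 4)/(1 − 0.87) = 22.769.
The smallest integer exceeding 22.769 is 23, and checking k=23: (27)/(31) = 0.8710 > 0.87.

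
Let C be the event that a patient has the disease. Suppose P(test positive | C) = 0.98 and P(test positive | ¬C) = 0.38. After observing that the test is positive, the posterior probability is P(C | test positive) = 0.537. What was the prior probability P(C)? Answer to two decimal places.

In odds form, posterior odds = prior odds × likelihood ratio, so prior odds = posterior odds ÷ LR.
Posterior odds = 0.537/(1−0.537) = 1.1598. LR = 0.98/0.38 = 2.5789.
Prior odds = 1.1598/2.5789 = 0.4497, so P(C) = 0.4497/(1+0.4497) ≈ 0.31.

P(C) = 0.31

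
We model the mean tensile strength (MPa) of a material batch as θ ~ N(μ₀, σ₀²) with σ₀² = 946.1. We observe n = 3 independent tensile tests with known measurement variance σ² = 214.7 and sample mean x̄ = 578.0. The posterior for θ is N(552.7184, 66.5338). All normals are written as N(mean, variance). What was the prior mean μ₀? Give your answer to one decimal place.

With known observation variance, the Normal–Normal posterior has precision τ_n = τ₀ + n/σ² and mean μ_n = (τ₀μ₀ + (n/σ²)x̄)/τ_n.
Here τ₀ = 1/946.1 = 0.001057 and τ_data = 3/214.7 = 0.013973, so τ_n = 0.015030.
Rearranging for μ₀: μ₀ = (μ_n·τ_n − τ_data·x̄)/τ₀ = (552.7184·0.015030 − 0.013973·578.0) / 0.001057 = 0.230964/0.001057 ≈ 218.5.

μ₀ = 218.5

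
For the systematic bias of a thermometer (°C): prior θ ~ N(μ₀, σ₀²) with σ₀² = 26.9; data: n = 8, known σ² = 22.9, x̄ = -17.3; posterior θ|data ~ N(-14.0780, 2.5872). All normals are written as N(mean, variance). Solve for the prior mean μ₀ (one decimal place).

μ₀ = 16.2

With known observation variance, the Normal–Normal posterior has precision τ_n = τ₀ + n/σ² and mean μ_n = (τ₀μ₀ + (n/σ²)x̄)/τ_n.
Here τ₀ = 1/26.9 = 0.037175 and τ_data = 8/22.9 = 0.349345, so τ_n = 0.386520.
Rearranging for μ₀: μ₀ = (μ_n·τ_n − τ_data·x̄)/τ₀ = (-14.0780·0.386520 − 0.349345·-17.3) / 0.037175 = 0.602240/0.037175 ≈ 16.2.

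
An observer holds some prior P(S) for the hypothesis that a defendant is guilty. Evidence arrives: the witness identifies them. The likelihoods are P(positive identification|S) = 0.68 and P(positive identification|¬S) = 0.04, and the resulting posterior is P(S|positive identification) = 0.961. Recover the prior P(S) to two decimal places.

In odds form, posterior odds = prior odds × likelihood ratio, so prior odds = posterior odds ÷ LR.
Posterior odds = 0.961/(1−0.961) = 24.6410. LR = 0.68/0.04 = 17.0000.
Prior odds = 24.6410/17.0000 = 1.4495, so P(S) = 1.4495/(1+1.4495) ≈ 0.59.

P(S) = 0.59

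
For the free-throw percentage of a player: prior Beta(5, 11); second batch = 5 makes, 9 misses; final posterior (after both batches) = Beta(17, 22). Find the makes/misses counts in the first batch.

Sequential conjugate updates are equivalent to a single update on the pooled data, so total successes = posterior α − prior α and total failures = posterior β − prior β.
Total across both batches: 17−5=12 makes, 22−11=11 misses.
Subtract the second batch: 12−5=7 makes and 11−9=2 misses.

7 makes and 2 misses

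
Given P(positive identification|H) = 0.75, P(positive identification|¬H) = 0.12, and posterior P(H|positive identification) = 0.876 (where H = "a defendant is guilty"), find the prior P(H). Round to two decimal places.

P(H) = 0.53

In odds form, posterior odds = prior odds × likelihood ratio, so prior odds = posterior odds ÷ LR.
Posterior odds = 0.876/(1−0.876) = 7.0645. LR = 0.75/0.12 = 6.2500.
Prior odds = 7.0645/6.2500 = 1.1303, so P(H) = 1.1303/(1+1.1303) ≈ 0.53.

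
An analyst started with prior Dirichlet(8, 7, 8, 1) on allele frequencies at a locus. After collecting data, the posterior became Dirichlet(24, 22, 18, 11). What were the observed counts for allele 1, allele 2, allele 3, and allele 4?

counts (16, 15, 10, 10)

For a Dirichlet(α) prior with multinomial counts c, the posterior is Dirichlet(α + c) componentwise.
Counts are posterior − prior componentwise: 24−8=16, 22−7=15, 18−8=10, 11−1=10.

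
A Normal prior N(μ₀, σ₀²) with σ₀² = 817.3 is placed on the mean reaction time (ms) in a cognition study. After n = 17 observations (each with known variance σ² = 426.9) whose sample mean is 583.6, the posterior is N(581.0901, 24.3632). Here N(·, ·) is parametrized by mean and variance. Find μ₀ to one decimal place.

μ₀ = 499.4

The posterior mean is a precision-weighted average: μ_n = (τ₀μ₀ + τ_data·x̄)/(τ₀+τ_data), with τ₀=1/σ₀² and τ_data=n/σ².
Here τ₀ = 1/817.3 = 0.001224 and τ_data = 17/426.9 = 0.039822, so τ_n = 0.041046.
Rearranging for μ₀: μ₀ = (μ_n·τ_n − τ_data·x̄)/τ₀ = (581.0901·0.041046 − 0.039822·583.6) / 0.001224 = 0.611305/0.001224 ≈ 499.4.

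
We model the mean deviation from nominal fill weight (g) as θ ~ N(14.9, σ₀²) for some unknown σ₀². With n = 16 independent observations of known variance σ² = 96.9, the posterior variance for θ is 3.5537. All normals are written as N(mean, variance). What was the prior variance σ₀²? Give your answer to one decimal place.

For the Normal–Normal model with known σ², precisions add: τ_n = τ₀ + n/σ².
So 1/σ₀² = 1/3.5537 − 16/96.9 = 0.281397 − 0.165119 = 0.116278.
Hence σ₀² = 1/0.116278 ≈ 8.6.

σ₀² = 8.6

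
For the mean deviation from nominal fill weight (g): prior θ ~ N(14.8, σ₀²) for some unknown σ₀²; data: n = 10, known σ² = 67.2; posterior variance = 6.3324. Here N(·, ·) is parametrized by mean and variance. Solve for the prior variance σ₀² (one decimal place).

σ₀² = 109.8

For the Normal–Normal model with known σ², precisions add: τ_n = τ₀ + n/σ².
So 1/σ₀² = 1/6.3324 − 10/67.2 = 0.157918 − 0.148810 = 0.009108.
Hence σ₀² = 1/0.009108 ≈ 109.8.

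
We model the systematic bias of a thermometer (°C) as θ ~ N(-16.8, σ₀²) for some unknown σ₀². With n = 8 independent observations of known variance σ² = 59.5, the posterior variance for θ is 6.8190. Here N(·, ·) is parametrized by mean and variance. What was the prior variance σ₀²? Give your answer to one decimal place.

Posterior precision equals prior precision plus data precision: 1/σ_n² = 1/σ₀² + n/σ².
So 1/σ₀² = 1/6.8190 − 8/59.5 = 0.146649 − 0.134454 = 0.012195.
Hence σ₀² = 1/0.012195 ≈ 82.0.

σ₀² = 82.0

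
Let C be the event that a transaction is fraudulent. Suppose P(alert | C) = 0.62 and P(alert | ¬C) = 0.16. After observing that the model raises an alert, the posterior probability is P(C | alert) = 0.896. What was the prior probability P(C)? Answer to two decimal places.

Bayes' rule in odds form gives O(C|E) = O(C)·[P(E|C)/P(E|¬C)], hence O(C) = O(C|E)/LR.
Posterior odds = 0.896/(1−0.896) = 8.6154. LR = 0.62/0.16 = 3.8750.
Prior odds = 8.6154/3.8750 = 2.2233, so P(C) = 2.2233/(1+2.2233) ≈ 0.69.

P(C) = 0.69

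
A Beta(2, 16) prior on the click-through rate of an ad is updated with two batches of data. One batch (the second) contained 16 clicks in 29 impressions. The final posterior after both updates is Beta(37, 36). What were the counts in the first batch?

Because Beta–binomial updating is additive in the counts, the combined data contributed (α_post−α_prior, β_post−β_prior) successes and failures.
Total across both batches: 37−2=35 clicks, 36−16=20 non-clicks.
Subtract the second batch: 35−16=19 clicks and 20−13=7 non-clicks.

19 clicks and 7 non-clicks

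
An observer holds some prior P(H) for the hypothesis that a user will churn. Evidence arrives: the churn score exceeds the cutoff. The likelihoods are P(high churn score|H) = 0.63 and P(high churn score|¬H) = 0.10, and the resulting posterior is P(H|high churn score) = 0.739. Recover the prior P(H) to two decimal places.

Bayes' rule in odds form gives O(H|E) = O(H)·[P(E|H)/P(E|¬H)], hence O(H) = O(H|E)/LR.
Posterior odds = 0.739/(1−0.739) = 2.8314. LR = 0.63/0.10 = 6.3000.
Prior odds = 2.8314/6.3000 = 0.4494, so P(H) = 0.4494/(1+0.4494) ≈ 0.31.

P(H) = 0.31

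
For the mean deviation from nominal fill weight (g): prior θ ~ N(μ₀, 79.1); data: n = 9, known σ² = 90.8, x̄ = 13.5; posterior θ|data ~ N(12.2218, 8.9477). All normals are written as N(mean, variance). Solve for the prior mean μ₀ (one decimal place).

The posterior mean is a precision-weighted average: μ_n = (τ₀μ₀ + τ_data·x̄)/(τ₀+τ_data), with τ₀=1/σ₀² and τ_data=n/σ².
Here τ₀ = 1/79.1 = 0.012642 and τ_data = 9/90.8 = 0.099119, so τ_n = 0.111761.
Rearranging for μ₀: μ₀ = (μ_n·τ_n − τ_data·x̄)/τ₀ = (12.2218·0.111761 − 0.099119·13.5) / 0.012642 = 0.027814/0.012642 ≈ 2.2.

μ₀ = 2.2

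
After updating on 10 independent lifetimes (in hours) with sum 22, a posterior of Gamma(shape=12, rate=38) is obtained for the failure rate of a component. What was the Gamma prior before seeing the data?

Gamma(shape=2, rate=16)

For an exponential likelihood with a Gamma(α, β) prior on the rate, n observations with total T give posterior Gamma(α+n, β+T).
So α = 12 − 10 = 2 and β = 38 − 22 = 16.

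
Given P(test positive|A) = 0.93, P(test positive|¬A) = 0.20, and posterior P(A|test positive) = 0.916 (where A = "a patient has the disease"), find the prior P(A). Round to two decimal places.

Bayes' rule in odds form gives O(A|E) = O(A)·[P(E|A)/P(E|¬A)], hence O(A) = O(A|E)/LR.
Posterior odds = 0.916/(1−0.916) = 10.9048. LR = 0.93/0.20 = 4.6500.
Prior odds = 10.9048/4.6500 = 2.3451, so P(A) = 2.3451/(1+2.3451) ≈ 0.70.

P(A) = 0.70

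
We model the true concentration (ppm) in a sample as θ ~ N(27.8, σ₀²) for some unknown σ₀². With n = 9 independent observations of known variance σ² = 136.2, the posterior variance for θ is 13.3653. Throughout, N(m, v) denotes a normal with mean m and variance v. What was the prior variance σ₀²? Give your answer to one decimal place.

σ₀² = 114.4

Posterior precision equals prior precision plus data precision: 1/σ_n² = 1/σ₀² + n/σ².
So 1/σ₀² = 1/13.3653 − 9/136.2 = 0.074821 − 0.066079 = 0.008742.
Hence σ₀² = 1/0.008742 ≈ 114.4.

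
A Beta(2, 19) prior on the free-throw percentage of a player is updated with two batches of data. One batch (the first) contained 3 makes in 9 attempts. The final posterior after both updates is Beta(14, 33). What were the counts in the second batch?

Sequential conjugate updates are equivalent to a single update on the pooled data, so total successes = posterior α − prior α and total failures = posterior β − prior β.
Total across both batches: 14−2=12 makes, 33−19=14 misses.
Subtract the first batch: 12−3=9 makes and 14−6=8 misses.

9 makes and 8 misses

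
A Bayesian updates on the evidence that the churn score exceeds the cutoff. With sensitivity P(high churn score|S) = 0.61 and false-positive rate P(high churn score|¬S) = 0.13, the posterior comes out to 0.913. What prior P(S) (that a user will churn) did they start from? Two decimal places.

Bayes' rule in odds form gives O(S|E) = O(S)·[P(E|S)/P(E|¬S)], hence O(S) = O(S|E)/LR.
Posterior odds = 0.913/(1−0.913) = 10.4943. LR = 0.61/0.13 = 4.6923.
Prior odds = 10.4943/4.6923 = 2.2365, so P(S) = 2.2365/(1+2.2365) ≈ 0.69.

P(S) = 0.69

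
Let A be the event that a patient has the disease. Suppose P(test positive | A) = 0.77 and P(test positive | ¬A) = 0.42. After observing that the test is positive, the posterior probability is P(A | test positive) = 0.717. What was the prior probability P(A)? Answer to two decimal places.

P(A) = 0.58

Bayes' rule in odds form gives O(A|E) = O(A)·[P(E|A)/P(E|¬A)], hence O(A) = O(A|E)/LR.
Posterior odds = 0.717/(1−0.717) = 2.5336. LR = 0.77/0.42 = 1.8333.
Prior odds = 2.5336/1.8333 = 1.3820, so P(A) = 1.3820/(1+1.3820) ≈ 0.58.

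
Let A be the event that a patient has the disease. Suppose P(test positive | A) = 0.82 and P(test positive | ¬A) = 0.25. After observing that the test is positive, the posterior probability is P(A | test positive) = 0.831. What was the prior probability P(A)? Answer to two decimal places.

P(A) = 0.60

Bayes' rule in odds form gives O(A|E) = O(A)·[P(E|A)/P(E|¬A)], hence O(A) = O(A|E)/LR.
Posterior odds = 0.831/(1−0.831) = 4.9172. LR = 0.82/0.25 = 3.2800.
Prior odds = 4.9172/3.2800 = 1.4991, so P(A) = 1.4991/(1+1.4991) ≈ 0.60.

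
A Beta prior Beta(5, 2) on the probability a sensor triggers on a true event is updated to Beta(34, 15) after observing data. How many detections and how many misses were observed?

Beta is conjugate to the binomial likelihood: posterior = Beta(a+s, b+f).
Match parameters: s=34−5=29, f=15−2=13.

29 detections and 13 misses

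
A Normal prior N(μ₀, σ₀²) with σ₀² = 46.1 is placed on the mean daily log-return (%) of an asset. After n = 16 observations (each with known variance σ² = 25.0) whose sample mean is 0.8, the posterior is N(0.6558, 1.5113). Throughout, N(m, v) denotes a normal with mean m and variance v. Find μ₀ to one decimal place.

With known observation variance, the Normal–Normal posterior has precision τ_n = τ₀ + n/σ² and mean μ_n = (τ₀μ₀ + (n/σ²)x̄)/τ_n.
Here τ₀ = 1/46.1 = 0.021692 and τ_data = 16/25.0 = 0.640000, so τ_n = 0.661692.
Rearranging for μ₀: μ₀ = (μ_n·τ_n − τ_data·x̄)/τ₀ = (0.6558·0.661692 − 0.640000·0.8) / 0.021692 = -0.078062/0.021692 ≈ -3.6.

μ₀ = -3.6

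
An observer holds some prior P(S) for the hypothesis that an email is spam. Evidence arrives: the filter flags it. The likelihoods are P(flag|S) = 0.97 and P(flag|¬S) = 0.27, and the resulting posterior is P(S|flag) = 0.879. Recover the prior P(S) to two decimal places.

P(S) = 0.67

In odds form, posterior odds = prior odds × likelihood ratio, so prior odds = posterior odds ÷ LR.
Posterior odds = 0.879/(1−0.879) = 7.2645. LR = 0.97/0.27 = 3.5926.
Prior odds = 7.2645/3.5926 = 2.0221, so P(S) = 2.0221/(1+2.0221) ≈ 0.67.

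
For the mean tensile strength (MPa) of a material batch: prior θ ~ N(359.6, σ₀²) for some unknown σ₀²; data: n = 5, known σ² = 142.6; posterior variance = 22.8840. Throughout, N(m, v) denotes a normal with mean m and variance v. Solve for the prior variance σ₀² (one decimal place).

Posterior precision equals prior precision plus data precision: 1/σ_n² = 1/σ₀² + n/σ².
So 1/σ₀² = 1/22.8840 − 5/142.6 = 0.043699 − 0.035063 = 0.008636.
Hence σ₀² = 1/0.008636 ≈ 115.8.

σ₀² = 115.8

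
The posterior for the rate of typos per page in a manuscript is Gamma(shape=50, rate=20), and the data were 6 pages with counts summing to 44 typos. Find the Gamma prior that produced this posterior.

Gamma(shape=6, rate=14)

Gamma–Poisson conjugacy: posterior shape = α + Σxᵢ, posterior rate = β + n.
So α = 50 − 44 = 6 and β = 20 − 6 = 14.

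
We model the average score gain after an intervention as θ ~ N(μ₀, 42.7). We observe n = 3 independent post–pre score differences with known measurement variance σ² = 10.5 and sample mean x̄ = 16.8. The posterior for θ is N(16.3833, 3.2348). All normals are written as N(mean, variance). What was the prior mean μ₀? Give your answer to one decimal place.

μ₀ = 11.3

With known observation variance, the Normal–Normal posterior has precision τ_n = τ₀ + n/σ² and mean μ_n = (τ₀μ₀ + (n/σ²)x̄)/τ_n.
Here τ₀ = 1/42.7 = 0.023419 and τ_data = 3/10.5 = 0.285714, so τ_n = 0.309133.
Rearranging for μ₀: μ₀ = (μ_n·τ_n − τ_data·x̄)/τ₀ = (16.3833·0.309133 − 0.285714·16.8) / 0.023419 = 0.264623/0.023419 ≈ 11.3.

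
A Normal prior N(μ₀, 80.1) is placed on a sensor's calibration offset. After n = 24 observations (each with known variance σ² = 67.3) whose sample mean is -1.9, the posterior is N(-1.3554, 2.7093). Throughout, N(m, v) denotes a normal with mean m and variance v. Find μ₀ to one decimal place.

The posterior mean is a precision-weighted average: μ_n = (τ₀μ₀ + τ_data·x̄)/(τ₀+τ_data), with τ₀=1/σ₀² and τ_data=n/σ².
Here τ₀ = 1/80.1 = 0.012484 and τ_data = 24/67.3 = 0.356612, so τ_n = 0.369096.
Rearranging for μ₀: μ₀ = (μ_n·τ_n − τ_data·x̄)/τ₀ = (-1.3554·0.369096 − 0.356612·-1.9) / 0.012484 = 0.177290/0.012484 ≈ 14.2.

μ₀ = 14.2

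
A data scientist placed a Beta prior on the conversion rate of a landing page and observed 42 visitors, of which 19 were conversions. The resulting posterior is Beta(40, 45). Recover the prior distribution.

Beta is conjugate to the binomial likelihood: posterior = Beta(α+s, β+f).
So α = 40 − 19 = 21 and β = 45 − 23 = 22.

Beta(21, 22)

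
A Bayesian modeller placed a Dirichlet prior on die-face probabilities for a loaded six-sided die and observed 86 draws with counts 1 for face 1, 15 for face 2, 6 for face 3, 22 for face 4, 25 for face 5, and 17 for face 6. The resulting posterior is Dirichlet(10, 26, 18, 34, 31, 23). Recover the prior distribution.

Dirichlet(9, 11, 12, 12, 6, 6)

For a Dirichlet(α) prior with multinomial counts c, the posterior is Dirichlet(α + c) componentwise.
Subtract each count from the matching posterior parameter: 10−1=9, 26−15=11, 18−6=12, 34−22=12, 31−25=6, 23−17=6.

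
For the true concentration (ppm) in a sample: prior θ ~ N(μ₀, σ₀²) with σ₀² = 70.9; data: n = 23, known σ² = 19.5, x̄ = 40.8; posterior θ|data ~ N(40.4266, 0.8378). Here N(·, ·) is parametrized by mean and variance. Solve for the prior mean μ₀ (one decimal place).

μ₀ = 9.2

The posterior mean is a precision-weighted average: μ_n = (τ₀μ₀ + τ_data·x̄)/(τ₀+τ_data), with τ₀=1/σ₀² and τ_data=n/σ².
Here τ₀ = 1/70.9 = 0.014104 and τ_data = 23/19.5 = 1.179487, so τ_n = 1.193591.
Rearranging for μ₀: μ₀ = (μ_n·τ_n − τ_data·x̄)/τ₀ = (40.4266·1.193591 − 1.179487·40.8) / 0.014104 = 0.129756/0.014104 ≈ 9.2.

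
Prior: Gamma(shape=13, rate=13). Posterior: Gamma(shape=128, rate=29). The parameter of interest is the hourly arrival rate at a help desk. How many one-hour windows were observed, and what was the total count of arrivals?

n = 16 one-hour windows with total 115 arrivals

Gamma–Poisson conjugacy: posterior shape = α + Σxᵢ, posterior rate = β + n.
Matching: Σxᵢ = 128 − 13 = 115 and n = 29 − 13 = 16.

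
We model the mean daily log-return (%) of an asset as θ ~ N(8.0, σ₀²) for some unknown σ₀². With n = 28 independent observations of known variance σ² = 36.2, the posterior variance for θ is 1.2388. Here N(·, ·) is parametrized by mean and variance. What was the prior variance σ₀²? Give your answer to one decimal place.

σ₀² = 29.6

For the Normal–Normal model with known σ², precisions add: τ_n = τ₀ + n/σ².
So 1/σ₀² = 1/1.2388 − 28/36.2 = 0.807233 − 0.773481 = 0.033752.
Hence σ₀² = 1/0.033752 ≈ 29.6.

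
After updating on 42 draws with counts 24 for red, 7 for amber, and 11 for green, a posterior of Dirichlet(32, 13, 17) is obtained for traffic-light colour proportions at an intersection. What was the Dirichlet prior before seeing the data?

Dirichlet(8, 6, 6)

For a Dirichlet(α) prior with multinomial counts c, the posterior is Dirichlet(α + c) componentwise.
Subtract each count from the matching posterior parameter: 32−24=8, 13−7=6, 17−11=6.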